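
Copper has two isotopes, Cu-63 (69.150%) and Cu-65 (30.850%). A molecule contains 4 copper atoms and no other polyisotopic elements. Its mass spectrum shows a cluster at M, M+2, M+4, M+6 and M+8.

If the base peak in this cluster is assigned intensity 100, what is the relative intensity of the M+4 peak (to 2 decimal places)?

66.92

Binomial terms of (0.69150 + 0.30850)^4: M 0.2286, M+2 0.4080, M+4 0.2731, M+6 0.0812, M+8 0.0091 → M+2 is the base peak.
P(M+2) = C(4,1) × 0.69150^3 × 0.30850^1 = 4 × 0.33065611 × 0.3085 = 0.408030 (base)
P(M+4) = C(4,2) × 0.69150^2 × 0.30850^2 = 6 × 0.47817225 × 0.09517225 = 0.273052
Relative intensity = 0.273052 / 0.408030 × 100 = 66.92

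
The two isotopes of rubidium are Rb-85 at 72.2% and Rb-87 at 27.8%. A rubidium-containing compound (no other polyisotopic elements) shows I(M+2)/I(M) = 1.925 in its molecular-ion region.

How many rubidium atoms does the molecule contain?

With n Rb atoms, P(M+2)/P(M) = C(n,1)·p^(n−1)q / p^n = n·q/p = n · 0.278/0.722.
n = 1.925 × 0.722/0.278 = 5.00 ≈ 5

5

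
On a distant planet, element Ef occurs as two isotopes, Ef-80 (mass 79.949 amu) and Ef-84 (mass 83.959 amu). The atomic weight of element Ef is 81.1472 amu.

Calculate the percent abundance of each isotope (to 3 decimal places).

With x = fraction of Ef-80 (so Ef-84 is 1 − x):
79.949·x + 83.959·(1 − x) = 81.1472
(79.949 − 83.959)·x = 81.1472 − 83.959
x = -2.8118 / -4.010 = 0.70120 → 70.120% Ef-80, 29.880% Ef-84.

Ef-80: 70.120%, Ef-84: 29.880%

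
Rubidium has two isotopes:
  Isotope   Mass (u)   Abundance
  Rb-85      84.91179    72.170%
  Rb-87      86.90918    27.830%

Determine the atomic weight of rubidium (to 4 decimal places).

The abundance-weighted mean is 0.72170 × 84.91179 + 0.27830 × 86.90918
= 61.280839 + 24.186825 = 85.467664 u

85.4677 u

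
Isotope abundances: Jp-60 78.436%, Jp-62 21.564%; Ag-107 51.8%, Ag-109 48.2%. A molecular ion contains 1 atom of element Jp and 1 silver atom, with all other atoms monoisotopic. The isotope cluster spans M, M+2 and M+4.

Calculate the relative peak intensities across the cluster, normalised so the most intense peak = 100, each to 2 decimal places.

82.96 : 100.00 : 21.22

Element Jp pattern (n=1): 0.78436 : 0.21564
Silver pattern (n=1): 0.5180 : 0.4820
Convolve the two distributions (both contribute in 2-u steps):
  M: 0.78436×0.5180 = 0.406298
  M+2: 0.78436×0.4820 + 0.21564×0.5180 = 0.489763
  M+4: 0.21564×0.4820 = 0.103938
Scale to base peak (0.489763) = 100: 82.96 : 100.00 : 21.22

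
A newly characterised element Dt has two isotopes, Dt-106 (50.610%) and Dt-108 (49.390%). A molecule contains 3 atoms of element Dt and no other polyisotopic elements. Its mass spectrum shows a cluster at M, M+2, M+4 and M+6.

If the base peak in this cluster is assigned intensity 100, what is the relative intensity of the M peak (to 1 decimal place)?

Term probabilities: M 0.1296, M+2 0.3795, M+4 0.3704, M+6 0.1205. Base peak = M+2.
P(M+2) = C(3,1) × 0.50610^2 × 0.49390^1 = 3 × 0.25613721 × 0.4939 = 0.379519 (base)
P(M) = C(3,0) × 0.50610^3 × 0.49390^0 = 1 × 0.12963104 × 1.0000 = 0.129631
Relative intensity = 0.129631 / 0.379519 × 100 = 34.2

34.2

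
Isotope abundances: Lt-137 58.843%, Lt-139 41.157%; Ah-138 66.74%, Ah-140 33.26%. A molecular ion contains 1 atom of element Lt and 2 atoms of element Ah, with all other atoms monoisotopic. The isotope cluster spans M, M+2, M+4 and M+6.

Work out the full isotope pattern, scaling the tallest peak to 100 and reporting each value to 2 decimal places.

Element Lt pattern (n=1): 0.58843 : 0.41157
Element Ah pattern (n=2): 0.44542276 : 0.44395448 : 0.11062276
Convolve the two distributions (both contribute in 2-u steps):
  M: 0.58843×0.44542276 = 0.262100
  M+2: 0.58843×0.44395448 + 0.41157×0.44542276 = 0.444559
  M+4: 0.58843×0.11062276 + 0.41157×0.44395448 = 0.247812
  M+6: 0.41157×0.11062276 = 0.045529
Scale to base peak (0.444559) = 100: 58.96 : 100.00 : 55.74 : 10.24

58.96 : 100.00 : 55.74 : 10.24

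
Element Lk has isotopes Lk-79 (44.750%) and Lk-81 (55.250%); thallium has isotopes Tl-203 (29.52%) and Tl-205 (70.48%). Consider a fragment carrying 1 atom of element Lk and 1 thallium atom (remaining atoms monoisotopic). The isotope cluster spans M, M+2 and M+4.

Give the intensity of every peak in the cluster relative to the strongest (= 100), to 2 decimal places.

Element Lk pattern (n=1): 0.4475 : 0.5525
Thallium pattern (n=1): 0.2952 : 0.7048
Convolve the two distributions (both contribute in 2-u steps):
  M: 0.4475×0.2952 = 0.132102
  M+2: 0.4475×0.7048 + 0.5525×0.2952 = 0.478496
  M+4: 0.5525×0.7048 = 0.389402
Scale to base peak (0.478496) = 100: 27.61 : 100.00 : 81.38

27.61 : 100.00 : 81.38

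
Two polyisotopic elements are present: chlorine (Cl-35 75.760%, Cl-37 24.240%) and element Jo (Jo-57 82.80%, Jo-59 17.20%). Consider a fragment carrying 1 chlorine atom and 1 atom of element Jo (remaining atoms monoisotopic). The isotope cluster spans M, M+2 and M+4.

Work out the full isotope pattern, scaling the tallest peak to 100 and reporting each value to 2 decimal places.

100.00 : 52.77 : 6.65

Chlorine pattern (n=1): 0.7576 : 0.2424
Element Jo pattern (n=1): 0.8280 : 0.1720
Convolve the two distributions (both contribute in 2-u steps):
  M: 0.7576×0.8280 = 0.627293
  M+2: 0.7576×0.1720 + 0.2424×0.8280 = 0.331014
  M+4: 0.2424×0.1720 = 0.041693
Scale to base peak (0.627293) = 100: 100.00 : 52.77 : 6.65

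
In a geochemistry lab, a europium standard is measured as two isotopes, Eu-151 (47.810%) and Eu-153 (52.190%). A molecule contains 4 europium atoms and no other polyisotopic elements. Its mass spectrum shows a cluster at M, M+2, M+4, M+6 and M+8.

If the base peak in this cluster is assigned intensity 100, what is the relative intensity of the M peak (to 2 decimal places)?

13.99

Binomial terms of (0.47810 + 0.52190)^4: M 0.0522, M+2 0.2281, M+4 0.3736, M+6 0.2719, M+8 0.0742 → M+4 is the base peak.
P(M+4) = C(4,2) × 0.47810^2 × 0.52190^2 = 6 × 0.22857961 × 0.27237961 = 0.373563 (base)
P(M) = C(4,0) × 0.47810^4 × 0.52190^0 = 1 × 0.05224864 × 1.0000 = 0.052249
Relative intensity = 0.052249 / 0.373563 × 100 = 13.99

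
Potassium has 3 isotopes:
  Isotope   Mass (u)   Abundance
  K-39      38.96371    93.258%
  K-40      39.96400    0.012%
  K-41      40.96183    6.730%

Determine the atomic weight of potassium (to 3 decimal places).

The abundance-weighted mean is 0.93258 × 38.96371 + 0.00012 × 39.96400 + 0.06730 × 40.96183
= 36.336777 + 0.004796 + 2.756731 = 39.098304 u

39.098 u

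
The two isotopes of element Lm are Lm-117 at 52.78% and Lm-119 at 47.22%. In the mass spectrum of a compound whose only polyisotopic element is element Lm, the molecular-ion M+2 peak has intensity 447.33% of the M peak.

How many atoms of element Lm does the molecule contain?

5

The M+2/M ratio from n Lm atoms is n · q/p = n · 0.4722/0.5278.
n = 4.4733 × 0.5278/0.4722 = 5.00 ≈ 5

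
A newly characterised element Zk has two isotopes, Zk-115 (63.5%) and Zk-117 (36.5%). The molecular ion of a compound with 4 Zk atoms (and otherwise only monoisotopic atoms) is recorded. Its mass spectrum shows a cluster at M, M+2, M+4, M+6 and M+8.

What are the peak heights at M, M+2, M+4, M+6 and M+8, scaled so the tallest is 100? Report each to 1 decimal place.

Each Zk atom is independently Zk-115 (p = 0.635) or Zk-117 (q = 0.365); the cluster is the binomial expansion (p + q)^4.
P(M) = 0.635^4 = 0.162590
P(M+2) = 4 × 0.635^3 × 0.365^1 = 0.373830
P(M+4) = 6 × 0.635^2 × 0.365^2 = 0.322318
P(M+6) = 4 × 0.635^1 × 0.365^3 = 0.123513
P(M+8) = 0.365^4 = 0.017749
The M+2 peak is largest (0.373830); scaling to 100 gives 43.5 : 100.0 : 86.2 : 33.0 : 4.7.

43.5 : 100.0 : 86.2 : 33.0 : 4.7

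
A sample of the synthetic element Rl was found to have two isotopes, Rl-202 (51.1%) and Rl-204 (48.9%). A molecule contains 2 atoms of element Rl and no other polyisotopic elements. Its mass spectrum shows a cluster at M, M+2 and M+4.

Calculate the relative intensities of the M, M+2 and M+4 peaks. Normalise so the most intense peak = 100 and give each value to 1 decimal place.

52.2 : 100.0 : 47.8

The 2 Rl atoms are independent, so intensities follow the terms of (0.511 + 0.489)^2.
P(M) = 0.511^2 = 0.261121
P(M+2) = 2 × 0.511^1 × 0.489^1 = 0.499758
P(M+4) = 0.489^2 = 0.239121
The M+2 peak is largest (0.499758); scaling to 100 gives 52.2 : 100.0 : 47.8.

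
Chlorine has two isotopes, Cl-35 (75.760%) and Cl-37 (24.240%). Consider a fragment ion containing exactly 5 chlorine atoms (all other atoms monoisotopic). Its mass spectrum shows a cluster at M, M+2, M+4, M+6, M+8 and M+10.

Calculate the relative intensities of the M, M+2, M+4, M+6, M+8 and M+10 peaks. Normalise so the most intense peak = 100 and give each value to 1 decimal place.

Expanding (0.75760 + 0.24240)^5:
P(M) = 0.75760^5 = 0.249574
P(M+2) = 5 × 0.75760^4 × 0.24240^1 = 0.399266
P(M+4) = 10 × 0.75760^3 × 0.24240^2 = 0.255497
P(M+6) = 10 × 0.75760^2 × 0.24240^3 = 0.081748
P(M+8) = 5 × 0.75760^1 × 0.24240^4 = 0.013078
P(M+10) = 0.24240^5 = 0.000837
The M+2 peak is largest (0.399266); scaling to 100 gives 62.5 : 100.0 : 64.0 : 20.5 : 3.3 : 0.2.

62.5 : 100.0 : 64.0 : 20.5 : 3.3 : 0.2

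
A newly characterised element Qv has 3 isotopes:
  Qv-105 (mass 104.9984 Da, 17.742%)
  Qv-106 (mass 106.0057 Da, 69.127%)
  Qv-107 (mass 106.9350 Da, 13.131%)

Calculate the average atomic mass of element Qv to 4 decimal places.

105.9490 Da

Average mass = Σ (abundance × isotope mass) = 0.17742 × 104.9984 + 0.69127 × 106.0057 + 0.13131 × 106.9350
= 18.62882 + 73.27856 + 14.04163 = 105.94901 Da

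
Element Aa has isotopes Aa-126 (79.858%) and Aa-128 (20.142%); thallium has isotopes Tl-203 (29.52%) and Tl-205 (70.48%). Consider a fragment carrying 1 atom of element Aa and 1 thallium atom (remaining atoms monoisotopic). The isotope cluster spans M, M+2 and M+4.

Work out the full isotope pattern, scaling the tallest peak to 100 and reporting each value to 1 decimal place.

37.9 : 100.0 : 22.8

Element Aa pattern (n=1): 0.79858 : 0.20142
Thallium pattern (n=1): 0.2952 : 0.7048
Convolve the two distributions (both contribute in 2-u steps):
  M: 0.79858×0.2952 = 0.235741
  M+2: 0.79858×0.7048 + 0.20142×0.2952 = 0.622298
  M+4: 0.20142×0.7048 = 0.141961
Scale to base peak (0.622298) = 100: 37.9 : 100.0 : 22.8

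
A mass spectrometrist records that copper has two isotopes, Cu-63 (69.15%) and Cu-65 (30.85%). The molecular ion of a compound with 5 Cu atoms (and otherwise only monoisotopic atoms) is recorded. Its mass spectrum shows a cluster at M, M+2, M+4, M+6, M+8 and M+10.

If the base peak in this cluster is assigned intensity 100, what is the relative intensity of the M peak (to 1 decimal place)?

44.8

Binomial terms of (0.6915 + 0.3085)^5: M 0.1581, M+2 0.3527, M+4 0.3147, M+6 0.1404, M+8 0.0313, M+10 0.0028 → M+2 is the base peak.
P(M+2) = C(5,1) × 0.6915^4 × 0.3085^1 = 5 × 0.2286487 × 0.3085 = 0.352691 (base)
P(M) = C(5,0) × 0.6915^5 × 0.3085^0 = 1 × 0.15811058 × 1.0000 = 0.158111
Relative intensity = 0.158111 / 0.352691 × 100 = 44.8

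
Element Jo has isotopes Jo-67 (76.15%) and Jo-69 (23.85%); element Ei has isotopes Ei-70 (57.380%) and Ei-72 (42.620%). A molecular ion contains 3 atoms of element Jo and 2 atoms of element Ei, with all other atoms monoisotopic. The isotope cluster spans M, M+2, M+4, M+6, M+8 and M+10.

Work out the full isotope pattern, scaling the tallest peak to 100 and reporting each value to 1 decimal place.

Element Jo pattern (n=3): 0.44158033 : 0.41490575 : 0.1299475 : 0.01356642
Element Ei pattern (n=2): 0.32924644 : 0.48910712 : 0.18164644
Convolve the two distributions (both contribute in 2-u steps):
  M: 0.44158033×0.32924644 = 0.145389
  M+2: 0.44158033×0.48910712 + 0.41490575×0.32924644 = 0.352586
  M+4: 0.44158033×0.18164644 + 0.41490575×0.48910712 + 0.1299475×0.32924644 = 0.325930
  M+6: 0.41490575×0.18164644 + 0.1299475×0.48910712 + 0.01356642×0.32924644 = 0.143391
  M+8: 0.1299475×0.18164644 + 0.01356642×0.48910712 = 0.030240
  M+10: 0.01356642×0.18164644 = 0.002464
Scale to base peak (0.352586) = 100: 41.2 : 100.0 : 92.4 : 40.7 : 8.6 : 0.7

41.2 : 100.0 : 92.4 : 40.7 : 8.6 : 0.7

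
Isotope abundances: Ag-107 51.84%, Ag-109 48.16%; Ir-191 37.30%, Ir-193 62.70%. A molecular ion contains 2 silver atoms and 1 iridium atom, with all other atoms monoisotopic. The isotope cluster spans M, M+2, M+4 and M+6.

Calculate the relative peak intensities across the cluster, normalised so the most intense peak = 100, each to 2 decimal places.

25.09 : 88.78 : 100.00 : 36.39

Silver pattern (n=2): 0.26873856 : 0.49932288 : 0.23193856
Iridium pattern (n=1): 0.3730 : 0.6270
Convolve the two distributions (both contribute in 2-u steps):
  M: 0.26873856×0.3730 = 0.100239
  M+2: 0.26873856×0.6270 + 0.49932288×0.3730 = 0.354747
  M+4: 0.49932288×0.6270 + 0.23193856×0.3730 = 0.399589
  M+6: 0.23193856×0.6270 = 0.145425
Scale to base peak (0.399589) = 100: 25.09 : 88.78 : 100.00 : 36.39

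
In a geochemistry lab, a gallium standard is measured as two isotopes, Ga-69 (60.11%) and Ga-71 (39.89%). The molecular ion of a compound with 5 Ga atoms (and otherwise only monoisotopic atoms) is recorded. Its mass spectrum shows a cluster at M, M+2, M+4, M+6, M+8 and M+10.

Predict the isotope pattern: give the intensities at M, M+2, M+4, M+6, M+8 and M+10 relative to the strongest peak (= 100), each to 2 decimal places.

Each Ga atom is independently Ga-69 (p = 0.6011) or Ga-71 (q = 0.3989); the cluster is the binomial expansion (p + q)^5.
P(M) = 0.6011^5 = 0.078475
P(M+2) = 5 × 0.6011^4 × 0.3989^1 = 0.260388
P(M+4) = 10 × 0.6011^3 × 0.3989^2 = 0.345596
P(M+6) = 10 × 0.6011^2 × 0.3989^3 = 0.229343
P(M+8) = 5 × 0.6011^1 × 0.3989^4 = 0.076098
P(M+10) = 0.3989^5 = 0.010100
The M+4 peak is largest (0.345596); scaling to 100 gives 22.71 : 75.34 : 100.00 : 66.36 : 22.02 : 2.92.

22.71 : 75.34 : 100.00 : 66.36 : 22.02 : 2.92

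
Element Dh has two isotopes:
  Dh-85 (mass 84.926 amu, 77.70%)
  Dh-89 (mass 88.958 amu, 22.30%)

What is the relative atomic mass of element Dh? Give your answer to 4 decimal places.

85.8251 amu

Ar = Σ fᵢ·mᵢ = 0.7770 × 84.926 + 0.2230 × 88.958
= 65.98750 + 19.83763 = 85.82513 amu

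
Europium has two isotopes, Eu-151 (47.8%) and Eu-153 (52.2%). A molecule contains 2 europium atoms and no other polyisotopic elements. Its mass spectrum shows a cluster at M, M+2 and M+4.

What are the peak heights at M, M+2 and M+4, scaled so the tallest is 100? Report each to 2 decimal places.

45.79 : 100.00 : 54.60

Each Eu atom is independently Eu-151 (p = 0.478) or Eu-153 (q = 0.522); the cluster is the binomial expansion (p + q)^2.
P(M) = 0.478^2 = 0.228484
P(M+2) = 2 × 0.478^1 × 0.522^1 = 0.499032
P(M+4) = 0.522^2 = 0.272484
The M+2 peak is largest (0.499032); scaling to 100 gives 45.79 : 100.00 : 54.60.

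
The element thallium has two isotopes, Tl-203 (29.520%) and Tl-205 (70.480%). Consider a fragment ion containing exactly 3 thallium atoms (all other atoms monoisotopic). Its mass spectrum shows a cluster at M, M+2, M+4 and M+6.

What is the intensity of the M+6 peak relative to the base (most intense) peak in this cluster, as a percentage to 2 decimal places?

79.58%

Term probabilities: M 0.0257, M+2 0.1843, M+4 0.4399, M+6 0.3501. Base peak = M+4.
P(M+4) = C(3,2) × 0.29520^1 × 0.70480^2 = 3 × 0.2952 × 0.49674304 = 0.439916 (base)
P(M+6) = C(3,3) × 0.29520^0 × 0.70480^3 = 1 × 1.0000 × 0.35010449 = 0.350104
Relative intensity = 0.350104 / 0.439916 × 100 = 79.58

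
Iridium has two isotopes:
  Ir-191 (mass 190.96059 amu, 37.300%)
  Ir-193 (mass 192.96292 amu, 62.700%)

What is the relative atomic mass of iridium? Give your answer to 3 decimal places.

192.216 amu

Ar = Σ fᵢ·mᵢ = 0.37300 × 190.96059 + 0.62700 × 192.96292
= 71.228300 + 120.987751 = 192.216051 amu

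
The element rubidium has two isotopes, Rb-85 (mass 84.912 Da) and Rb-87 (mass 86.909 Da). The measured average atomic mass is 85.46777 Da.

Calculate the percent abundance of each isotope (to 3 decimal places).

Rb-85: 72.170%, Rb-87: 27.830%

Writing the weighted mean with unknown fraction x of Rb-85:
84.912·x + 86.909·(1 − x) = 85.46777
(84.912 − 86.909)·x = 85.46777 − 86.909
x = -1.44123 / -1.997 = 0.72170 → 72.170% Rb-85, 27.830% Rb-87.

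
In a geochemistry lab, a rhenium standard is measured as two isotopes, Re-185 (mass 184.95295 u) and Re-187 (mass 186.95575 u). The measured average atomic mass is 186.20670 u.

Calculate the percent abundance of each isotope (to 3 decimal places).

Let x be the fractional abundance of Re-185; then Re-187 has abundance 1 − x.
184.95295·x + 186.95575·(1 − x) = 186.20670
(184.95295 − 186.95575)·x = 186.20670 − 186.95575
x = -0.74905 / -2.00280 = 0.37400 → 37.400% Re-185, 62.600% Re-187.

Re-185: 37.400%, Re-187: 62.600%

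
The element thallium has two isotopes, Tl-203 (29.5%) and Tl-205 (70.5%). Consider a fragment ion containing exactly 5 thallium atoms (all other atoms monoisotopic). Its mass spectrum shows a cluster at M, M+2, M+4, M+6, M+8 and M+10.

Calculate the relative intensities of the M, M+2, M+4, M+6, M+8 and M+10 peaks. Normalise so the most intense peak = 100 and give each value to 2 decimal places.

Each Tl atom is independently Tl-203 (p = 0.295) or Tl-205 (q = 0.705); the cluster is the binomial expansion (p + q)^5.
P(M) = 0.295^5 = 0.002234
P(M+2) = 5 × 0.295^4 × 0.705^1 = 0.026696
P(M+4) = 10 × 0.295^3 × 0.705^2 = 0.127598
P(M+6) = 10 × 0.295^2 × 0.705^3 = 0.304938
P(M+8) = 5 × 0.295^1 × 0.705^4 = 0.364375
P(M+10) = 0.705^5 = 0.174159
The M+8 peak is largest (0.364375); scaling to 100 gives 0.61 : 7.33 : 35.02 : 83.69 : 100.00 : 47.80.

0.61 : 7.33 : 35.02 : 83.69 : 100.00 : 47.80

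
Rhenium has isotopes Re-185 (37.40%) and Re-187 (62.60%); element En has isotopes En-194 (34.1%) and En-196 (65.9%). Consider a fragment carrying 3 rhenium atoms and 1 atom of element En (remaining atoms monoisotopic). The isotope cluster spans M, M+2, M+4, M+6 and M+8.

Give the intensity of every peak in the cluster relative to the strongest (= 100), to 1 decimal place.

4.8 : 33.2 : 86.5 : 100.0 : 43.3

Rhenium pattern (n=3): 0.05231362 : 0.26268713 : 0.43968487 : 0.24531438
Element En pattern (n=1): 0.3410 : 0.6590
Convolve the two distributions (both contribute in 2-u steps):
  M: 0.05231362×0.3410 = 0.017839
  M+2: 0.05231362×0.6590 + 0.26268713×0.3410 = 0.124051
  M+4: 0.26268713×0.6590 + 0.43968487×0.3410 = 0.323043
  M+6: 0.43968487×0.6590 + 0.24531438×0.3410 = 0.373405
  M+8: 0.24531438×0.6590 = 0.161662
Scale to base peak (0.373405) = 100: 4.8 : 33.2 : 86.5 : 100.0 : 43.3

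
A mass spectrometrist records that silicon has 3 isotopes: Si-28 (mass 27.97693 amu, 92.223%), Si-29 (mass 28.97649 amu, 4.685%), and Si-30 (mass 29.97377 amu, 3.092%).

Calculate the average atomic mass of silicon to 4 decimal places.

28.0855 amu

Ar = Σ fᵢ·mᵢ = 0.92223 × 27.97693 + 0.04685 × 28.97649 + 0.03092 × 29.97377
= 25.801164 + 1.357549 + 0.926789 = 28.085502 amu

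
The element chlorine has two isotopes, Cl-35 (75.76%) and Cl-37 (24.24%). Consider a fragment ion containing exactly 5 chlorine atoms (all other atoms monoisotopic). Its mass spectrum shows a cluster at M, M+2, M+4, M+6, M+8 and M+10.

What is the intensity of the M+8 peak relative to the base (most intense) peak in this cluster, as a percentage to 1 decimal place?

3.3%

Binomial terms of (0.7576 + 0.2424)^5: M 0.2496, M+2 0.3993, M+4 0.2555, M+6 0.0817, M+8 0.0131, M+10 0.0008 → M+2 is the base peak.
P(M+2) = C(5,1) × 0.7576^4 × 0.2424^1 = 5 × 0.32942751 × 0.2424 = 0.399266 (base)
P(M+8) = C(5,4) × 0.7576^1 × 0.2424^4 = 5 × 0.7576 × 0.00345247 = 0.013078
Relative intensity = 0.013078 / 0.399266 × 100 = 3.3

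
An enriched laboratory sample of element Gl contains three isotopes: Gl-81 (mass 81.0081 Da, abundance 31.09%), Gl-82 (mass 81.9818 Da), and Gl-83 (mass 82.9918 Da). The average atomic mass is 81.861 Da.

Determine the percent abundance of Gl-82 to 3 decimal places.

50.898%

Let x and y be the fractions of Gl-82 and Gl-83. Then x + y = 1 − 0.3109 = 0.6891 and 81.9818x + 82.9918y = 81.861 − 0.3109×81.0081 = 56.67558171.
Substituting: 81.9818x + 82.9918(0.6891 − x) = 56.67558171
(81.9818 − 82.9918)x = -0.51406767  ⇒  x = 0.50898, y = 0.18012
Gl-82: 50.898%, Gl-83: 18.012%.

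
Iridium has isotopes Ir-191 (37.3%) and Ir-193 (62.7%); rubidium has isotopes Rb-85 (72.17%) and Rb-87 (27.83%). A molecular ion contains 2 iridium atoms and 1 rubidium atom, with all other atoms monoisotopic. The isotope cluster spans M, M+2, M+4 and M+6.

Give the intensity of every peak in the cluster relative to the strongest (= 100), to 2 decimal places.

24.26 : 90.91 : 100.00 : 26.43

Iridium pattern (n=2): 0.139129 : 0.467742 : 0.393129
Rubidium pattern (n=1): 0.7217 : 0.2783
Convolve the two distributions (both contribute in 2-u steps):
  M: 0.139129×0.7217 = 0.100409
  M+2: 0.139129×0.2783 + 0.467742×0.7217 = 0.376289
  M+4: 0.467742×0.2783 + 0.393129×0.7217 = 0.413894
  M+6: 0.393129×0.2783 = 0.109408
Scale to base peak (0.413894) = 100: 24.26 : 90.91 : 100.00 : 26.43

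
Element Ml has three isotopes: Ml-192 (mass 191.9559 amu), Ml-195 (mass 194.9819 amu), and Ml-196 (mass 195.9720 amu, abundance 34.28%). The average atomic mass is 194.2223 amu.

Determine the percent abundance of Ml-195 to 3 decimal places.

Let x and y be the fractions of Ml-192 and Ml-195. Then x + y = 1 − 0.3428 = 0.6572 and 191.9559x + 194.9819y = 194.2223 − 0.3428×195.9720 = 127.0430984.
Substituting: 191.9559x + 194.9819(0.6572 − x) = 127.0430984
(191.9559 − 194.9819)x = -1.09900628  ⇒  x = 0.36319, y = 0.29401
Ml-192: 36.319%, Ml-195: 29.401%.

29.401%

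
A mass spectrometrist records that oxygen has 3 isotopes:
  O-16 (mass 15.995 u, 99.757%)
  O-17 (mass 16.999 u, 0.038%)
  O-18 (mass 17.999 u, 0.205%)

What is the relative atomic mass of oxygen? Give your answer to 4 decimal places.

15.9995 u

The abundance-weighted mean is 0.99757 × 15.995 + 0.00038 × 16.999 + 0.00205 × 17.999
= 15.95613 + 0.00646 + 0.03690 = 15.99949 u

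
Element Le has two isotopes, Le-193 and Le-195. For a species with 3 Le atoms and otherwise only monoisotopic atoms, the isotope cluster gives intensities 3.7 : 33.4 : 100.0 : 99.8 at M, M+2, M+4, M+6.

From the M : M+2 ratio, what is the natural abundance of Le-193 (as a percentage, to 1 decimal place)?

If p is the fraction of Le that is Le-193, then I(M+2)/I(M) = [C(3,1)·p^2·(1−p)] / p^3 = 3·(1−p)/p = 33.4/3.7 = 9.0270
(1−p)/p = 9.0270/3 = 3.0090  ⇒  p = 1/(1 + 3.0090) = 0.2494
Le-193: 24.9%, Le-195: 75.1%.

24.9%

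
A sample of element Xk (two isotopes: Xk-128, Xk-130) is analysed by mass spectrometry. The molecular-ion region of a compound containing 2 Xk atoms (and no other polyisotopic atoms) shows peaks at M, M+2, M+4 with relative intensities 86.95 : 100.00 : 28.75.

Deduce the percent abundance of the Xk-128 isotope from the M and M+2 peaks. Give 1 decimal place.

Let p = fractional abundance of Xk-128. I(M+2)/I(M) = [C(2,1)·p^1·(1−p)] / p^2 = 2·(1−p)/p = 100.00/86.95 = 1.1501
(1−p)/p = 1.1501/2 = 0.5750  ⇒  p = 1/(1 + 0.5750) = 0.6349
Xk-128: 63.5%, Xk-130: 36.5%.

63.5%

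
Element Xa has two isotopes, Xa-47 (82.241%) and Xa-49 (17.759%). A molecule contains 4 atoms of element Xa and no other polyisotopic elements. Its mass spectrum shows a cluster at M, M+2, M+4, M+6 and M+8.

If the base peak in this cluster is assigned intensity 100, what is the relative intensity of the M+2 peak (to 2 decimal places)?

(0.82241 + 0.17759)^4 gives M 0.4575, M+2 0.3951, M+4 0.1280, M+6 0.0184, M+8 0.0010; the largest is M.
P(M) = C(4,0) × 0.82241^4 × 0.17759^0 = 1 × 0.45746043 × 1.0000 = 0.457460 (base)
P(M+2) = C(4,1) × 0.82241^3 × 0.17759^1 = 4 × 0.55624375 × 0.17759 = 0.395133
Relative intensity = 0.395133 / 0.457460 × 100 = 86.38

86.38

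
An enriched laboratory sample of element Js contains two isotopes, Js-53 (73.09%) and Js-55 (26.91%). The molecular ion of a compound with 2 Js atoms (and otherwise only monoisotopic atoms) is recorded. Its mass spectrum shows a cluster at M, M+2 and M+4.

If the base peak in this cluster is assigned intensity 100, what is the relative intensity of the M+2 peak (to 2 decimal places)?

Binomial terms of (0.7309 + 0.2691)^2: M 0.5342, M+2 0.3934, M+4 0.0724 → M is the base peak.
P(M) = C(2,0) × 0.7309^2 × 0.2691^0 = 1 × 0.53421481 × 1.0000 = 0.534215 (base)
P(M+2) = C(2,1) × 0.7309^1 × 0.2691^1 = 2 × 0.7309 × 0.2691 = 0.393370
Relative intensity = 0.393370 / 0.534215 × 100 = 73.64

73.64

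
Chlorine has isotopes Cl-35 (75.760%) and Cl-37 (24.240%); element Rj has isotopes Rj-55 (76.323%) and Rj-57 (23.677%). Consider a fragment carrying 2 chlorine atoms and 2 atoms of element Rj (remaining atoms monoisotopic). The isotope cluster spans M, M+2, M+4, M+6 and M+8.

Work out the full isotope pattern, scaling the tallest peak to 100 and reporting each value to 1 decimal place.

79.3 : 100.0 : 47.3 : 9.9 : 0.8

Chlorine pattern (n=2): 0.57395776 : 0.36728448 : 0.05875776
Element Rj pattern (n=2): 0.58252003 : 0.36141993 : 0.05606003
Convolve the two distributions (both contribute in 2-u steps):
  M: 0.57395776×0.58252003 = 0.334342
  M+2: 0.57395776×0.36141993 + 0.36728448×0.58252003 = 0.421390
  M+4: 0.57395776×0.05606003 + 0.36728448×0.36141993 + 0.05875776×0.58252003 = 0.199148
  M+6: 0.36728448×0.05606003 + 0.05875776×0.36141993 = 0.041826
  M+8: 0.05875776×0.05606003 = 0.003294
Scale to base peak (0.421390) = 100: 79.3 : 100.0 : 47.3 : 9.9 : 0.8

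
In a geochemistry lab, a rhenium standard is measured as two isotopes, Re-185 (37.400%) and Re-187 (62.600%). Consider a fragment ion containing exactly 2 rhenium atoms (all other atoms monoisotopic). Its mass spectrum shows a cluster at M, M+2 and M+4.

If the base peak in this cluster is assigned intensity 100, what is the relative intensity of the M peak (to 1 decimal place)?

Binomial terms of (0.37400 + 0.62600)^2: M 0.1399, M+2 0.4682, M+4 0.3919 → M+2 is the base peak.
P(M+2) = C(2,1) × 0.37400^1 × 0.62600^1 = 2 × 0.3740 × 0.6260 = 0.468248 (base)
P(M) = C(2,0) × 0.37400^2 × 0.62600^0 = 1 × 0.139876 × 1.0000 = 0.139876
Relative intensity = 0.139876 / 0.468248 × 100 = 29.9

29.9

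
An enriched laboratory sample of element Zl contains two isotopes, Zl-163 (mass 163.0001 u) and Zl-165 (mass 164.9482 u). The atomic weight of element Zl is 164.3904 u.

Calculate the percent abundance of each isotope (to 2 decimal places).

With x = fraction of Zl-163 (so Zl-165 is 1 − x):
163.0001·x + 164.9482·(1 − x) = 164.3904
(163.0001 − 164.9482)·x = 164.3904 − 164.9482
x = -0.5578 / -1.9481 = 0.28633 → 28.63% Zl-163, 71.37% Zl-165.

Zl-163: 28.63%, Zl-165: 71.37%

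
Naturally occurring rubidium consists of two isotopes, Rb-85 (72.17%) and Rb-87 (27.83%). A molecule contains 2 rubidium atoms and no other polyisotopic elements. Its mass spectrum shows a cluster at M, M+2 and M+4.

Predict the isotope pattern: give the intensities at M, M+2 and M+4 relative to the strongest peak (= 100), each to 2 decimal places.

100.00 : 77.12 : 14.87

Expanding (0.7217 + 0.2783)^2:
P(M) = 0.7217^2 = 0.520851
P(M+2) = 2 × 0.7217^1 × 0.2783^1 = 0.401698
P(M+4) = 0.2783^2 = 0.077451
The M peak is largest (0.520851); scaling to 100 gives 100.00 : 77.12 : 14.87.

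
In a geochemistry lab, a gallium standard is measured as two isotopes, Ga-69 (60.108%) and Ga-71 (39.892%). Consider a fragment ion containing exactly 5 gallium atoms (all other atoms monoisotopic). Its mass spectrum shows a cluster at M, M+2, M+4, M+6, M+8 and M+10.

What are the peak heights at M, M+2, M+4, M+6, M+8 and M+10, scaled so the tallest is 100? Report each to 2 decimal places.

Each Ga atom is independently Ga-69 (p = 0.60108) or Ga-71 (q = 0.39892); the cluster is the binomial expansion (p + q)^5.
P(M) = 0.60108^5 = 0.078462
P(M+2) = 5 × 0.60108^4 × 0.39892^1 = 0.260366
P(M+4) = 10 × 0.60108^3 × 0.39892^2 = 0.345596
P(M+6) = 10 × 0.60108^2 × 0.39892^3 = 0.229362
P(M+8) = 5 × 0.60108^1 × 0.39892^4 = 0.076111
P(M+10) = 0.39892^5 = 0.010103
The M+4 peak is largest (0.345596); scaling to 100 gives 22.70 : 75.34 : 100.00 : 66.37 : 22.02 : 2.92.

22.70 : 75.34 : 100.00 : 66.37 : 22.02 : 2.92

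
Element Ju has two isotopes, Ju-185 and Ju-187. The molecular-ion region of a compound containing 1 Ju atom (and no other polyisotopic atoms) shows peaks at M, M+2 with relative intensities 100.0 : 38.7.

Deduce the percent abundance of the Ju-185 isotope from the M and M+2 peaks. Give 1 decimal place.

If p is the fraction of Ju that is Ju-185, then I(M+2)/I(M) = [C(1,1)·p^0·(1−p)] / p^1 = 1·(1−p)/p = 38.7/100.0 = 0.3870
(1−p)/p = 0.3870/1 = 0.3870  ⇒  p = 1/(1 + 0.3870) = 0.7210
Ju-185: 72.1%, Ju-187: 27.9%.

72.1%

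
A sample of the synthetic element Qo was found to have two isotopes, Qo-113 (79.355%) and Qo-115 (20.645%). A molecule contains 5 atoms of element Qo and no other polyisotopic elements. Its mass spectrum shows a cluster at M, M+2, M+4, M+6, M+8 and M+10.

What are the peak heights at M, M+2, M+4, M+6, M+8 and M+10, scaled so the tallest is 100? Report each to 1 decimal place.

Expanding (0.79355 + 0.20645)^5:
P(M) = 0.79355^5 = 0.314682
P(M+2) = 5 × 0.79355^4 × 0.20645^1 = 0.409338
P(M+4) = 10 × 0.79355^3 × 0.20645^2 = 0.212987
P(M+6) = 10 × 0.79355^2 × 0.20645^3 = 0.055411
P(M+8) = 5 × 0.79355^1 × 0.20645^4 = 0.007208
P(M+10) = 0.20645^5 = 0.000375
The M+2 peak is largest (0.409338); scaling to 100 gives 76.9 : 100.0 : 52.0 : 13.5 : 1.8 : 0.1.

76.9 : 100.0 : 52.0 : 13.5 : 1.8 : 0.1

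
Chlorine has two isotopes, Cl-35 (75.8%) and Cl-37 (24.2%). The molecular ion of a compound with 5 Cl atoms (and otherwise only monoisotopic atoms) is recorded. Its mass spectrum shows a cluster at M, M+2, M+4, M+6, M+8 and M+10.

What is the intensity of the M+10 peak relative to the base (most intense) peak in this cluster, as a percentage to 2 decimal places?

(0.758 + 0.242)^5 gives M 0.2502, M+2 0.3994, M+4 0.2551, M+6 0.0814, M+8 0.0130, M+10 0.0008; the largest is M+2.
P(M+2) = C(5,1) × 0.758^4 × 0.242^1 = 5 × 0.33012379 × 0.2420 = 0.399450 (base)
P(M+10) = C(5,5) × 0.758^0 × 0.242^5 = 1 × 1.0000 × 0.00083 = 0.000830
Relative intensity = 0.000830 / 0.399450 × 100 = 0.21

0.21%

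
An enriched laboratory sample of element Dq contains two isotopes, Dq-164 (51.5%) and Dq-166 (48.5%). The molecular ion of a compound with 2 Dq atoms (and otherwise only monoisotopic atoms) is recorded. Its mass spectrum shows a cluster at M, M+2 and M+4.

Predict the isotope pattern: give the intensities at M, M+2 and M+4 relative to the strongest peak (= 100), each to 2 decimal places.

53.09 : 100.00 : 47.09

The 2 Dq atoms are independent, so intensities follow the terms of (0.515 + 0.485)^2.
P(M) = 0.515^2 = 0.265225
P(M+2) = 2 × 0.515^1 × 0.485^1 = 0.499550
P(M+4) = 0.485^2 = 0.235225
The M+2 peak is largest (0.499550); scaling to 100 gives 53.09 : 100.00 : 47.09.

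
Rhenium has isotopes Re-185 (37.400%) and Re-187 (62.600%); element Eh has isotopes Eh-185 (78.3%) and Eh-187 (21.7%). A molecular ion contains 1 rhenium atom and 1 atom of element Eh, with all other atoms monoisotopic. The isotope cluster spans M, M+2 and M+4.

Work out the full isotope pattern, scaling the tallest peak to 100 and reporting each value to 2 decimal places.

51.26 : 100.00 : 23.78

Rhenium pattern (n=1): 0.3740 : 0.6260
Element Eh pattern (n=1): 0.7830 : 0.2170
Convolve the two distributions (both contribute in 2-u steps):
  M: 0.3740×0.7830 = 0.292842
  M+2: 0.3740×0.2170 + 0.6260×0.7830 = 0.571316
  M+4: 0.6260×0.2170 = 0.135842
Scale to base peak (0.571316) = 100: 51.26 : 100.00 : 23.78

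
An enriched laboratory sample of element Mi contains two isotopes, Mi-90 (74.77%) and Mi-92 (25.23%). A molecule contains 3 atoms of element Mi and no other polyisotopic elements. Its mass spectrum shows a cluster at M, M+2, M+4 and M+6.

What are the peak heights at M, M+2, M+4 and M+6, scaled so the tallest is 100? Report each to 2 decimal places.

Each Mi atom is independently Mi-90 (p = 0.7477) or Mi-92 (q = 0.2523); the cluster is the binomial expansion (p + q)^3.
P(M) = 0.7477^3 = 0.418006
P(M+2) = 3 × 0.7477^2 × 0.2523^1 = 0.423149
P(M+4) = 3 × 0.7477^1 × 0.2523^2 = 0.142785
P(M+6) = 0.2523^3 = 0.016060
The M+2 peak is largest (0.423149); scaling to 100 gives 98.78 : 100.00 : 33.74 : 3.80.

98.78 : 100.00 : 33.74 : 3.80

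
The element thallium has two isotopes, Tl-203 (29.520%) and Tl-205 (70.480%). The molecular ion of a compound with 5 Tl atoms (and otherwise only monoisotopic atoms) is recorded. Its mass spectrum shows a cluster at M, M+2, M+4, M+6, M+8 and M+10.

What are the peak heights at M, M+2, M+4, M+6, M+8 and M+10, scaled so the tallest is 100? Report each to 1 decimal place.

Expanding (0.29520 + 0.70480)^5:
P(M) = 0.29520^5 = 0.002242
P(M+2) = 5 × 0.29520^4 × 0.70480^1 = 0.026761
P(M+4) = 10 × 0.29520^3 × 0.70480^2 = 0.127785
P(M+6) = 10 × 0.29520^2 × 0.70480^3 = 0.305092
P(M+8) = 5 × 0.29520^1 × 0.70480^4 = 0.364208
P(M+10) = 0.70480^5 = 0.173912
The M+8 peak is largest (0.364208); scaling to 100 gives 0.6 : 7.3 : 35.1 : 83.8 : 100.0 : 47.8.

0.6 : 7.3 : 35.1 : 83.8 : 100.0 : 47.8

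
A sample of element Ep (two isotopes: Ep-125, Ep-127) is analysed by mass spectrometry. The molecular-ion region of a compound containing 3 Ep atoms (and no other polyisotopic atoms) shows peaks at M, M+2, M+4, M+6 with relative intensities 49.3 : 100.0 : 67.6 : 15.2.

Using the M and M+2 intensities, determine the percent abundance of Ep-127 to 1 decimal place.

Let p = fractional abundance of Ep-125. I(M+2)/I(M) = [C(3,1)·p^2·(1−p)] / p^3 = 3·(1−p)/p = 100.0/49.3 = 2.0284
(1−p)/p = 2.0284/3 = 0.6761  ⇒  p = 1/(1 + 0.6761) = 0.5966
Ep-125: 59.7%, Ep-127: 40.3%.

40.3%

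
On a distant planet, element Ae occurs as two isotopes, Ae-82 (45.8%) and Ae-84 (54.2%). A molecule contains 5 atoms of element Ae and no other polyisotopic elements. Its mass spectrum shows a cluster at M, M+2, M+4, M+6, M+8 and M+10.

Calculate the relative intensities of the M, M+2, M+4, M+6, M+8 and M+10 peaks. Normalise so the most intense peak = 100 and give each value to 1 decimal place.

The 5 Ae atoms are independent, so intensities follow the terms of (0.458 + 0.542)^5.
P(M) = 0.458^5 = 0.020152
P(M+2) = 5 × 0.458^4 × 0.542^1 = 0.119243
P(M+4) = 10 × 0.458^3 × 0.542^2 = 0.282225
P(M+6) = 10 × 0.458^2 × 0.542^3 = 0.333986
P(M+8) = 5 × 0.458^1 × 0.542^4 = 0.197621
P(M+10) = 0.542^5 = 0.046773
The M+6 peak is largest (0.333986); scaling to 100 gives 6.0 : 35.7 : 84.5 : 100.0 : 59.2 : 14.0.

6.0 : 35.7 : 84.5 : 100.0 : 59.2 : 14.0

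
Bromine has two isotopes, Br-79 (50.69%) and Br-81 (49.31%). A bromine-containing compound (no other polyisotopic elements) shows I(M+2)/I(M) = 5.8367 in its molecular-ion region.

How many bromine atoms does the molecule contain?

6

The M+2/M ratio from n Br atoms is n · q/p = n · 0.4931/0.5069.
n = 5.8367 × 0.5069/0.4931 = 6.00 ≈ 6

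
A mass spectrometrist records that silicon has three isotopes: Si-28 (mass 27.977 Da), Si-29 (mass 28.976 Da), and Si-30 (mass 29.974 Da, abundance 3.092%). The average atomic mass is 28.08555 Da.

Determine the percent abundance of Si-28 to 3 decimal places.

92.223%

Let x and y be the fractions of Si-28 and Si-29. Then x + y = 1 − 0.03092 = 0.96908 and 27.977x + 28.976y = 28.08555 − 0.03092×29.974 = 27.15875392.
Substituting: 27.977x + 28.976(0.96908 − x) = 27.15875392
(27.977 − 28.976)x = -0.92130816  ⇒  x = 0.92223, y = 0.04685
Si-28: 92.223%, Si-29: 4.685%.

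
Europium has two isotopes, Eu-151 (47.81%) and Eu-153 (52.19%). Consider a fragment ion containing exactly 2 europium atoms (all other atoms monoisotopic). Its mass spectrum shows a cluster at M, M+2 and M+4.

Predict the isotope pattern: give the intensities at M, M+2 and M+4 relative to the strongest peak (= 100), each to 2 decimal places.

Expanding (0.4781 + 0.5219)^2:
P(M) = 0.4781^2 = 0.228580
P(M+2) = 2 × 0.4781^1 × 0.5219^1 = 0.499041
P(M+4) = 0.5219^2 = 0.272380
The M+2 peak is largest (0.499041); scaling to 100 gives 45.80 : 100.00 : 54.58.

45.80 : 100.00 : 54.58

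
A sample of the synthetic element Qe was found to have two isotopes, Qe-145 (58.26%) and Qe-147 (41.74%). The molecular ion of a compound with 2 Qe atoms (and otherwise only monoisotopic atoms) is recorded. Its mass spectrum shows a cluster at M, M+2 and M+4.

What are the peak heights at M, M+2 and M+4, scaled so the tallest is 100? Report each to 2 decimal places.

The 2 Qe atoms are independent, so intensities follow the terms of (0.5826 + 0.4174)^2.
P(M) = 0.5826^2 = 0.339423
P(M+2) = 2 × 0.5826^1 × 0.4174^1 = 0.486354
P(M+4) = 0.4174^2 = 0.174223
The M+2 peak is largest (0.486354); scaling to 100 gives 69.79 : 100.00 : 35.82.

69.79 : 100.00 : 35.82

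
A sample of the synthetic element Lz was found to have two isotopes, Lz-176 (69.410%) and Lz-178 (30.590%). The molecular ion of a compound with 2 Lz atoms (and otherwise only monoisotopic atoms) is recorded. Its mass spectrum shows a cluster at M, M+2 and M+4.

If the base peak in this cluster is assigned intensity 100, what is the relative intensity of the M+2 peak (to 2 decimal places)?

88.14

(0.69410 + 0.30590)^2 gives M 0.4818, M+2 0.4247, M+4 0.0936; the largest is M.
P(M) = C(2,0) × 0.69410^2 × 0.30590^0 = 1 × 0.48177481 × 1.0000 = 0.481775 (base)
P(M+2) = C(2,1) × 0.69410^1 × 0.30590^1 = 2 × 0.6941 × 0.3059 = 0.424650
Relative intensity = 0.424650 / 0.481775 × 100 = 88.14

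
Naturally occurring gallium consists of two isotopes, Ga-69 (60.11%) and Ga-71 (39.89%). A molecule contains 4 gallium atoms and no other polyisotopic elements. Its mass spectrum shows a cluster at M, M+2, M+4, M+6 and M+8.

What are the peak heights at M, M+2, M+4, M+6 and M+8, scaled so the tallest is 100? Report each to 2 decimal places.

37.67 : 100.00 : 99.54 : 44.04 : 7.31

The 4 Ga atoms are independent, so intensities follow the terms of (0.6011 + 0.3989)^4.
P(M) = 0.6011^4 = 0.130553
P(M+2) = 4 × 0.6011^3 × 0.3989^1 = 0.346549
P(M+4) = 6 × 0.6011^2 × 0.3989^2 = 0.344963
P(M+6) = 4 × 0.6011^1 × 0.3989^3 = 0.152616
P(M+8) = 0.3989^4 = 0.025320
The M+2 peak is largest (0.346549); scaling to 100 gives 37.67 : 100.00 : 99.54 : 44.04 : 7.31.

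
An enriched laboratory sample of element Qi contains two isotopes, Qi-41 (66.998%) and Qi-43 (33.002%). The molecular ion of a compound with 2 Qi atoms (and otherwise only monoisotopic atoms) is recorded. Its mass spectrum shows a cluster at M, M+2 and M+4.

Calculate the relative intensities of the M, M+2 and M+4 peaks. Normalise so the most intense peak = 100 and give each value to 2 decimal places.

100.00 : 98.52 : 24.26

Expanding (0.66998 + 0.33002)^2:
P(M) = 0.66998^2 = 0.448873
P(M+2) = 2 × 0.66998^1 × 0.33002^1 = 0.442214
P(M+4) = 0.33002^2 = 0.108913
The M peak is largest (0.448873); scaling to 100 gives 100.00 : 98.52 : 24.26.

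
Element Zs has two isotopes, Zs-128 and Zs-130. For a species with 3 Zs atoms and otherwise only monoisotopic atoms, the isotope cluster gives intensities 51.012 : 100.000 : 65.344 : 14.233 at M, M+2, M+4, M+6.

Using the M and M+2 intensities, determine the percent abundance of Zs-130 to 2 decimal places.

Write p for the Zs-128 fraction. I(M+2)/I(M) = [C(3,1)·p^2·(1−p)] / p^3 = 3·(1−p)/p = 100.000/51.012 = 1.9603
(1−p)/p = 1.9603/3 = 0.6534  ⇒  p = 1/(1 + 0.6534) = 0.6048
Zs-128: 60.48%, Zs-130: 39.52%.

39.52%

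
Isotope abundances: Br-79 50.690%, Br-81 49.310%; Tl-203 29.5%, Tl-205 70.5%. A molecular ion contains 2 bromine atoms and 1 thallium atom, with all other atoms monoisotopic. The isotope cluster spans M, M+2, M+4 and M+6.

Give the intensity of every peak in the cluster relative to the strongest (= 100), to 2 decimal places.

17.87 : 77.48 : 100.00 : 40.41

Bromine pattern (n=2): 0.25694761 : 0.49990478 : 0.24314761
Thallium pattern (n=1): 0.2950 : 0.7050
Convolve the two distributions (both contribute in 2-u steps):
  M: 0.25694761×0.2950 = 0.075800
  M+2: 0.25694761×0.7050 + 0.49990478×0.2950 = 0.328620
  M+4: 0.49990478×0.7050 + 0.24314761×0.2950 = 0.424161
  M+6: 0.24314761×0.7050 = 0.171419
Scale to base peak (0.424161) = 100: 17.87 : 77.48 : 100.00 : 40.41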